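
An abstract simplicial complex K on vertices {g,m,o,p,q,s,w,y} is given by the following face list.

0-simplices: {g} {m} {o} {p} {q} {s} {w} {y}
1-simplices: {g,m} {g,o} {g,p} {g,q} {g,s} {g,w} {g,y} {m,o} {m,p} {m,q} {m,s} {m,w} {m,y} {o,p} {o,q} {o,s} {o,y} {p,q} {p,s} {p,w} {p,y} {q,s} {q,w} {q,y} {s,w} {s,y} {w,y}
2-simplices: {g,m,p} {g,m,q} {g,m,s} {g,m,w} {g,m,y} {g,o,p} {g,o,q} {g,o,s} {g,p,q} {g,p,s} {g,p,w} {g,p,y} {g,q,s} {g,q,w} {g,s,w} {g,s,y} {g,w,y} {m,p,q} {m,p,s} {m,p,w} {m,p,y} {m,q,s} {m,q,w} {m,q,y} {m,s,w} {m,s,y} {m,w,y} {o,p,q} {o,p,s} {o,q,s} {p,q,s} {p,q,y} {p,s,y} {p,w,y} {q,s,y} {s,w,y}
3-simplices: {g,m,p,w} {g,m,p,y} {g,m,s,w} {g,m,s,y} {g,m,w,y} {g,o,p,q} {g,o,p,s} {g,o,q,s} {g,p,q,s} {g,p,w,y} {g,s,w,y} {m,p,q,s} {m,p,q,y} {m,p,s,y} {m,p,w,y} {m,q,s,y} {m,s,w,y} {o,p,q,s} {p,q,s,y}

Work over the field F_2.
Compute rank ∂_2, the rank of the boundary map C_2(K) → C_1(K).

n_0=8 n_1=27 n_2=36 n_3=19  [Z2]
∂1: piv[gm,go,gp,gq,gs,gw,gy] rk=7  ker:mo,mp,mq,ms,mw,my,op,oq,os,oy,pq,ps,pw,py,qs,qw,qy,sw,sy,wy
∂2: piv[gmp,gmq,gms,gmw,gmy,gop,goq,gos,gpq,gps,gpw,gpy,gqs,gqw,gsw,gsy,gwy,mqy] rk=18  ker:mpq,mps,mpw,mpy,mqs,mqw,msw,msy,mwy,opq,ops,oqs,pqs,pqy,psy,pwy,qsy,swy
∂3: piv[gmpw,gmpy,gmsw,gmsy,gmwy,gopq,gops,goqs,gpqs,gpwy,gswy,mpqs,mpqy,mpsy,mqsy] rk=15  ker:mpwy,mswy,opqs,pqsy
rk∂_2=18

rank∂_2=18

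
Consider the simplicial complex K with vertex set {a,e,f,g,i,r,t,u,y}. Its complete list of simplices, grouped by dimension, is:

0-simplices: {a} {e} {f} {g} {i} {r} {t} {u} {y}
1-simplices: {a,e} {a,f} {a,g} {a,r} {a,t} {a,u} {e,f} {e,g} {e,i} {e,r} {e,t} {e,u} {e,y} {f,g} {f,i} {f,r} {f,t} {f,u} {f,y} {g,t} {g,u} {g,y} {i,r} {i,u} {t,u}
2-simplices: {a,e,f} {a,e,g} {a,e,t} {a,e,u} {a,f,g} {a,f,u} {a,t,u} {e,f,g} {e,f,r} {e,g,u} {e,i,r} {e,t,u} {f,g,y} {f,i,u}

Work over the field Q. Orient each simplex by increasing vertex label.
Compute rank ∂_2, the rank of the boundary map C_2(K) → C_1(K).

n_0=9 n_1=25 n_2=14  [Q]
∂1: piv[ae,af,ag,ar,at,au,ei,ey] rk=8  ker:ef,eg,er,et,eu,fg,fi,fr,ft,fu,fy,gt,gu,gy,ir,iu,tu
∂2: piv[aef,aeg,aet,aeu,afg,afu,atu,efr,egu,eir,fgy,fiu] rk=12  ker:efg,etu
rk∂_2=12

rank∂_2=12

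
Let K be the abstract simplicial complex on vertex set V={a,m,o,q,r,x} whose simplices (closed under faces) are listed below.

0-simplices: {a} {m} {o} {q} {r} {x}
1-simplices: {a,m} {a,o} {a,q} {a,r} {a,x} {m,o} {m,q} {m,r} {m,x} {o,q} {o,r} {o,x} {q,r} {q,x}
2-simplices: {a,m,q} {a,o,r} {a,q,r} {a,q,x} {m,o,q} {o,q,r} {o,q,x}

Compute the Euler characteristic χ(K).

n_0=6 n_1=14 n_2=7
χ=+6−14+7=-1

χ(K)=-1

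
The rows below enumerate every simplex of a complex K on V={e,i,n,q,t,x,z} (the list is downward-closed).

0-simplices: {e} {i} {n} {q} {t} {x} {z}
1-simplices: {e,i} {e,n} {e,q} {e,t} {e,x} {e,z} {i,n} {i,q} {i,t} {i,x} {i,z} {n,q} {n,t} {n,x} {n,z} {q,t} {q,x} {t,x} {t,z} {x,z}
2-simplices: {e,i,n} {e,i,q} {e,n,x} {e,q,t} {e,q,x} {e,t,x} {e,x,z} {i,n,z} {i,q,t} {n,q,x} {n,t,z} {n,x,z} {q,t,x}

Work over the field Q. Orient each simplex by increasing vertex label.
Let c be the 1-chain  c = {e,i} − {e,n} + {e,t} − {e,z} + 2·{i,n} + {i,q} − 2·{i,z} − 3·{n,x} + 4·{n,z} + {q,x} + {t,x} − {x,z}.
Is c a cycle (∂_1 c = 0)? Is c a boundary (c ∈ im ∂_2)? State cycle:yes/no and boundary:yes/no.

cycle:yes boundary:yes

n_0=7 n_1=20 n_2=13  [Q]
∂1: piv[ei,en,eq,et,ex,ez] rk=6  ker:in,iq,it,ix,iz,nq,nt,nx,nz,qt,qx,tx,tz,xz
∂2: piv[ein,eiq,enx,eqt,eqx,etx,exz,inz,iqt,nqx,ntz,nxz] rk=12  ker:qtx
∂1c = 0
c vs im∂2: reduces to 0 ⇒ boundary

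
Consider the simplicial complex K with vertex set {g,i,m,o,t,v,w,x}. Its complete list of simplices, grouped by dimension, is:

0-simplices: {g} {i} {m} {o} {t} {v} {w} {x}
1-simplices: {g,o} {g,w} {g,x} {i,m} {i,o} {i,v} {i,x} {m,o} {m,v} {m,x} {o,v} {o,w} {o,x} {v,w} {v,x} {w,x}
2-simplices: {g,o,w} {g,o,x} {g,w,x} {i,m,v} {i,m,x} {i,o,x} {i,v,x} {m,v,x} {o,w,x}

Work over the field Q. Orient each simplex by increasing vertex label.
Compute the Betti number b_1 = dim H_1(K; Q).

n_0=8 n_1=16 n_2=9  [Q]
∂1: piv[go,gw,gx,im,io,iv] rk=6  ker:ix,mo,mv,mx,ov,ow,ox,vw,vx,wx
∂2: piv[gow,gox,gwx,imv,imx,iox,ivx] rk=7  ker:mvx,owx
b_1=(16−6)−7=3

b_1=3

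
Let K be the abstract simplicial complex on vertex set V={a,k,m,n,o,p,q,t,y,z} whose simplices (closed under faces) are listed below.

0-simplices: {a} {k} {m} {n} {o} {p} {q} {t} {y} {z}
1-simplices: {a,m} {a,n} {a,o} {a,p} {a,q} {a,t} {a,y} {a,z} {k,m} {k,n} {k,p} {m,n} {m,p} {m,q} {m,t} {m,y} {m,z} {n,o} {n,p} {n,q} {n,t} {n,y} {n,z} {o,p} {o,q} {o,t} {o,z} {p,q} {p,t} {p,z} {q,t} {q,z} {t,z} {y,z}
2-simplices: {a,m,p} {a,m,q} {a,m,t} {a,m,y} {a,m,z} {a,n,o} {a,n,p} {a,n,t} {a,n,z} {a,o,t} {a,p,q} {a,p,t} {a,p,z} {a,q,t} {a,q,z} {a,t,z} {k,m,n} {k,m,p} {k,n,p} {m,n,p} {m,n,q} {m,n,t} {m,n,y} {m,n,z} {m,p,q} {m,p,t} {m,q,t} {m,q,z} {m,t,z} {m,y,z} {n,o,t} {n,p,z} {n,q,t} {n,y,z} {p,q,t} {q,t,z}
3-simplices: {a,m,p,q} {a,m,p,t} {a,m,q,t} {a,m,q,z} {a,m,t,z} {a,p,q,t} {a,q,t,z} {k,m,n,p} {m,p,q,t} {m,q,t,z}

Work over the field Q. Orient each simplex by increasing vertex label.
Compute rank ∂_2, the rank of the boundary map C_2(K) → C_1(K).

rank∂_2=22

n_0=10 n_1=34 n_2=36 n_3=10  [Q]
∂1: piv[am,an,ao,ap,aq,at,ay,az,km] rk=9  ker:kn,kp,mn,mp,mq,mt,my,mz,no,np,nq,nt,ny,nz,op,oq,ot,oz,pq,pt,pz,qt,qz,tz,yz
∂2: piv[amp,amq,amt,amy,amz,ano,anp,ant,anz,aot,apq,apt,apz,aqt,aqz,atz,kmn,kmp,knp,mnq,mny,myz] rk=22  ker:mnp,mnt,mnz,mpq,mpt,mqt,mqz,mtz,not,npz,nqt,nyz,pqt,qtz
∂3: piv[ampq,ampt,amqt,amqz,amtz,apqt,aqtz,kmnp] rk=8  ker:mpqt,mqtz
rk∂_2=22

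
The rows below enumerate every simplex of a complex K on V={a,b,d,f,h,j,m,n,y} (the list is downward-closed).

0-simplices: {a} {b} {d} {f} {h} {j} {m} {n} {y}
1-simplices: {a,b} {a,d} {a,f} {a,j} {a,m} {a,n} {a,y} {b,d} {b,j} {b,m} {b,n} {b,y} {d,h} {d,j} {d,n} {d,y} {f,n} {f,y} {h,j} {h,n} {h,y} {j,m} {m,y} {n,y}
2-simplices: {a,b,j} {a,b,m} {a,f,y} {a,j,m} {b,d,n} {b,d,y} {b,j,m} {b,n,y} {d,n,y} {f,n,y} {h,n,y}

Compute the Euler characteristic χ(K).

n_0=9 n_1=24 n_2=11
χ=+9−24+11=-4

χ(K)=-4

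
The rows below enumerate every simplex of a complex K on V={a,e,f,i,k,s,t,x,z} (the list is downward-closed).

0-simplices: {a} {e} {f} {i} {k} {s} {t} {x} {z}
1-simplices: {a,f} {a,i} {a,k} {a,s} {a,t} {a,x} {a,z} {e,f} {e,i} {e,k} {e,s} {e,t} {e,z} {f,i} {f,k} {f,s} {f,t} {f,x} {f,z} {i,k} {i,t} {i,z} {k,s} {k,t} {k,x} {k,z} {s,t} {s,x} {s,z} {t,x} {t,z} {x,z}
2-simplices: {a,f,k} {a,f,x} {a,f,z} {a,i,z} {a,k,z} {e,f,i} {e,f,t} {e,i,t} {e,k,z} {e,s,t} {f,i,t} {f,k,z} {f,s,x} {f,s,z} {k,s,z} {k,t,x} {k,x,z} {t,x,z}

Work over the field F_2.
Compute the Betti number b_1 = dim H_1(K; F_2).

n_0=9 n_1=32 n_2=18  [Z2]
∂1: piv[af,ai,ak,as,at,ax,az,ef] rk=8  ker:ei,ek,es,et,ez,fi,fk,fs,ft,fx,fz,ik,it,iz,ks,kt,kx,kz,st,sx,sz,tx,tz,xz
∂2: piv[afk,afx,afz,aiz,akz,efi,eft,eit,ekz,est,fsx,fsz,ksz,ktx,kxz,txz] rk=16  ker:fit,fkz
b_1=(32−8)−16=8

b_1=8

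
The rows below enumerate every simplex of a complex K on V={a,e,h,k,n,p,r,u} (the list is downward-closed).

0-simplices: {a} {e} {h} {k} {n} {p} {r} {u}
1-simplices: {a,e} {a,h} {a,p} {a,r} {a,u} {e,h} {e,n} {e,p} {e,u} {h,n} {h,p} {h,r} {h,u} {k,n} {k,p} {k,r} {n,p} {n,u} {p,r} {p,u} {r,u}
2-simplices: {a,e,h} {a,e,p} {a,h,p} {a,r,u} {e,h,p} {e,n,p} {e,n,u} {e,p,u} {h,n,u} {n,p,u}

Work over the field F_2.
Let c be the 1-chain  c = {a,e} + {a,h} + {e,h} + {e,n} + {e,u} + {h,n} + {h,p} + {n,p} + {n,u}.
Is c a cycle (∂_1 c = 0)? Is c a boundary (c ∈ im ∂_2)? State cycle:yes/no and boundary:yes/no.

n_0=8 n_1=21 n_2=10  [Z2]
∂1: piv[ae,ah,ap,ar,au,en,kn] rk=7  ker:eh,ep,eu,hn,hp,hr,hu,kp,kr,np,nu,pr,pu,ru
∂2: piv[aeh,aep,ahp,aru,enp,enu,epu,hnu] rk=8  ker:ehp,npu
∂1c = 0
c vs im∂2: residual ≠ 0 ⇒ not boundary

cycle:yes boundary:no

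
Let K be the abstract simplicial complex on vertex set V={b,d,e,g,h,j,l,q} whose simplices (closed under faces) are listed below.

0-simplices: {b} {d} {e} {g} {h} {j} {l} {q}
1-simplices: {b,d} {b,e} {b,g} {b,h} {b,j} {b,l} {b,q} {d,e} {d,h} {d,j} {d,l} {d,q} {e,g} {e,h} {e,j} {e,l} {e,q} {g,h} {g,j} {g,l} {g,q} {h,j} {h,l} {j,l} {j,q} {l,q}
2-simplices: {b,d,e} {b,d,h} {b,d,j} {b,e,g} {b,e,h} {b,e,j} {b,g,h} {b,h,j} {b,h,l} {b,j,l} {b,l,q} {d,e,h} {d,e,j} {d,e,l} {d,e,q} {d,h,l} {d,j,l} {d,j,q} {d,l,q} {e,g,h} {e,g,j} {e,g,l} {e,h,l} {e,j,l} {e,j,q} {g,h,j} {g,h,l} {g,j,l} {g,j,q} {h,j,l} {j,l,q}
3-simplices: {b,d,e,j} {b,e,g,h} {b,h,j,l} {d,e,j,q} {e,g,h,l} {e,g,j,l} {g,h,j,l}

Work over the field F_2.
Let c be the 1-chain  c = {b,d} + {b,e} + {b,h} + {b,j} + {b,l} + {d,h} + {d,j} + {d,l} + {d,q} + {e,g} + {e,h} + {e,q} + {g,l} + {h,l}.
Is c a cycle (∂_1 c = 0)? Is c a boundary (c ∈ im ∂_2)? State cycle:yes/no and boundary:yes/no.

cycle:no boundary:no

n_0=8 n_1=26 n_2=31 n_3=7  [Z2]
∂1: piv[bd,be,bg,bh,bj,bl,bq] rk=7  ker:de,dh,dj,dl,dq,eg,eh,ej,el,eq,gh,gj,gl,gq,hj,hl,jl,jq,lq
∂2: piv[bde,bdh,bdj,beg,beh,bej,bgh,bhj,bhl,bjl,blq,del,deq,dhl,djq,dlq,egj,egl,gjq] rk=19  ker:deh,dej,djl,egh,ehl,ejl,ejq,ghj,ghl,gjl,hjl,jlq
∂3: piv[bdej,begh,bhjl,dejq,eghl,egjl,ghjl] rk=7
∂1c = {b} + {d}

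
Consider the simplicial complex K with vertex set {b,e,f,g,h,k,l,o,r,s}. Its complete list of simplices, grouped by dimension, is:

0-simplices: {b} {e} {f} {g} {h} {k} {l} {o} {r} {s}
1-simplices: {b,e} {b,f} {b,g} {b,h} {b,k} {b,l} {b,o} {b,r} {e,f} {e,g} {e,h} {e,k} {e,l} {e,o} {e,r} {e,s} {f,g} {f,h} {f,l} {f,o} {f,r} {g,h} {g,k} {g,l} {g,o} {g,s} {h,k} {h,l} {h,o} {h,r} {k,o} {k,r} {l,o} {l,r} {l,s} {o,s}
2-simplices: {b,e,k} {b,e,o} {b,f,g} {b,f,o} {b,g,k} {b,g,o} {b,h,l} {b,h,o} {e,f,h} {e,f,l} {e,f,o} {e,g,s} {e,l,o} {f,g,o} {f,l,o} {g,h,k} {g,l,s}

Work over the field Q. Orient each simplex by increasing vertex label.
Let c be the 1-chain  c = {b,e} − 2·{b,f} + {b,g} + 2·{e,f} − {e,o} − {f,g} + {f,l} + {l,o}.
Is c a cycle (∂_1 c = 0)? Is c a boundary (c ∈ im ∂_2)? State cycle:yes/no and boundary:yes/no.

n_0=10 n_1=36 n_2=17  [Q]
∂1: piv[be,bf,bg,bh,bk,bl,bo,br,es] rk=9  ker:ef,eg,eh,ek,el,eo,er,fg,fh,fl,fo,fr,gh,gk,gl,go,gs,hk,hl,ho,hr,ko,kr,lo,lr,ls,os
∂2: piv[bek,beo,bfg,bfo,bgk,bgo,bhl,bho,efh,efl,efo,egs,elo,ghk,gls] rk=15  ker:fgo,flo
∂1c = 0
c vs im∂2: reduces to 0 ⇒ boundary

cycle:yes boundary:yes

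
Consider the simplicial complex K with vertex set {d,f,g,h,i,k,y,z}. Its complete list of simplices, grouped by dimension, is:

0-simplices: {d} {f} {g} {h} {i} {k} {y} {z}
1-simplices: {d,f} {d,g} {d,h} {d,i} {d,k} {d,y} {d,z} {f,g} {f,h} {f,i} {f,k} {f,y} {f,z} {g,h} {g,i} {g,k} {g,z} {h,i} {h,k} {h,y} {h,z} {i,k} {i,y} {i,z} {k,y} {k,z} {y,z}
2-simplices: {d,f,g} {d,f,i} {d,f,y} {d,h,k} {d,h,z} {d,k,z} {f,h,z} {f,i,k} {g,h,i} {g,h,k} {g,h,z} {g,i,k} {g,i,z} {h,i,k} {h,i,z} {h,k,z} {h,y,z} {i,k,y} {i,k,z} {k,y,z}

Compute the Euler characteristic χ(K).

χ(K)=1

n_0=8 n_1=27 n_2=20
χ=+8−27+20=1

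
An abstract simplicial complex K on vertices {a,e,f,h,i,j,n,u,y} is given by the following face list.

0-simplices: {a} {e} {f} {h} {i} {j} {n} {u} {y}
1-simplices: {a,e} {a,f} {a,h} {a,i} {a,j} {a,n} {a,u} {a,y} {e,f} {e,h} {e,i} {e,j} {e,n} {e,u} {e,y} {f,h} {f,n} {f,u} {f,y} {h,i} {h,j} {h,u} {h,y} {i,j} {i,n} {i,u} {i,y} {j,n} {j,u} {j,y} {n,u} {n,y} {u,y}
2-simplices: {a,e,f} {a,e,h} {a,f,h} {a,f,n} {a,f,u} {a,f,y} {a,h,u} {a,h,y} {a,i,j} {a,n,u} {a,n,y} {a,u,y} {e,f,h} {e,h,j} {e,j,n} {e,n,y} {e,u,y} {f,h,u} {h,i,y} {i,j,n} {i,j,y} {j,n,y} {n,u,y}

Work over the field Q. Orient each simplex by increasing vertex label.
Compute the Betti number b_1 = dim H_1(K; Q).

b_1=5

n_0=9 n_1=33 n_2=23  [Q]
∂1: piv[ae,af,ah,ai,aj,an,au,ay] rk=8  ker:ef,eh,ei,ej,en,eu,ey,fh,fn,fu,fy,hi,hj,hu,hy,ij,in,iu,iy,jn,ju,jy,nu,ny,uy
∂2: piv[aef,aeh,afh,afn,afu,afy,ahu,ahy,aij,anu,any,auy,ehj,ejn,eny,euy,hiy,ijn,ijy,jny] rk=20  ker:efh,fhu,nuy
b_1=(33−8)−20=5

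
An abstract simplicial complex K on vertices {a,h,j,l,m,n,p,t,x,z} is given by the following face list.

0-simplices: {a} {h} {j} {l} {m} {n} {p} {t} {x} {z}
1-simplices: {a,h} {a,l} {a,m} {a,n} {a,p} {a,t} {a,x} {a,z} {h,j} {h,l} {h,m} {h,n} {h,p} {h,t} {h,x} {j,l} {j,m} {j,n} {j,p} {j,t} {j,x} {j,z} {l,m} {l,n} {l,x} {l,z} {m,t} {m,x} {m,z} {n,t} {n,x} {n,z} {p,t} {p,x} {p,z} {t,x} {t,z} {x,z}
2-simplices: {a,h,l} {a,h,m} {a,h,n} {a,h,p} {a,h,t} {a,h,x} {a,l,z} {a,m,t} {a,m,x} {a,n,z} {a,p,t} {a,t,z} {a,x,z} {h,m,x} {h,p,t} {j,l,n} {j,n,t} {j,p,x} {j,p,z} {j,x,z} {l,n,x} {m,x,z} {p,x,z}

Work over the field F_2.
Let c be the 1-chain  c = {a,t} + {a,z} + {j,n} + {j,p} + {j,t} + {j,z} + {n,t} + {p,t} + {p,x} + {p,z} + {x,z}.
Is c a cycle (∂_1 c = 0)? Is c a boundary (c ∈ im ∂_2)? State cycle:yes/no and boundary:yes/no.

n_0=10 n_1=38 n_2=23  [Z2]
∂1: piv[ah,al,am,an,ap,at,ax,az,hj] rk=9  ker:hl,hm,hn,hp,ht,hx,jl,jm,jn,jp,jt,jx,jz,lm,ln,lx,lz,mt,mx,mz,nt,nx,nz,pt,px,pz,tx,tz,xz
∂2: piv[ahl,ahm,ahn,ahp,aht,ahx,alz,amt,amx,anz,apt,atz,axz,jln,jnt,jpx,jpz,jxz,lnx,mxz] rk=20  ker:hmx,hpt,pxz
∂1c = 0
c vs im∂2: residual ≠ 0 ⇒ not boundary

cycle:yes boundary:no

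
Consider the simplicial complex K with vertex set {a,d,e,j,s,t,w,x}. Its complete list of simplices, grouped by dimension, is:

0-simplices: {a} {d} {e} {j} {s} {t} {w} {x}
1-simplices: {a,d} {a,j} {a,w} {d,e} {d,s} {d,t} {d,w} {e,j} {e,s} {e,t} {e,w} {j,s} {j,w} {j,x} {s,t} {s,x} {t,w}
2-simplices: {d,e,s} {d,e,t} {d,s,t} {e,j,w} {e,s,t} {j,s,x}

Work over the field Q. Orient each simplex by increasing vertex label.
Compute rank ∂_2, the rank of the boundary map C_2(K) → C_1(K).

rank∂_2=5

n_0=8 n_1=17 n_2=6  [Q]
∂1: piv[ad,aj,aw,de,ds,dt,jx] rk=7  ker:dw,ej,es,et,ew,js,jw,st,sx,tw
∂2: piv[des,det,dst,ejw,jsx] rk=5  ker:est
rk∂_2=5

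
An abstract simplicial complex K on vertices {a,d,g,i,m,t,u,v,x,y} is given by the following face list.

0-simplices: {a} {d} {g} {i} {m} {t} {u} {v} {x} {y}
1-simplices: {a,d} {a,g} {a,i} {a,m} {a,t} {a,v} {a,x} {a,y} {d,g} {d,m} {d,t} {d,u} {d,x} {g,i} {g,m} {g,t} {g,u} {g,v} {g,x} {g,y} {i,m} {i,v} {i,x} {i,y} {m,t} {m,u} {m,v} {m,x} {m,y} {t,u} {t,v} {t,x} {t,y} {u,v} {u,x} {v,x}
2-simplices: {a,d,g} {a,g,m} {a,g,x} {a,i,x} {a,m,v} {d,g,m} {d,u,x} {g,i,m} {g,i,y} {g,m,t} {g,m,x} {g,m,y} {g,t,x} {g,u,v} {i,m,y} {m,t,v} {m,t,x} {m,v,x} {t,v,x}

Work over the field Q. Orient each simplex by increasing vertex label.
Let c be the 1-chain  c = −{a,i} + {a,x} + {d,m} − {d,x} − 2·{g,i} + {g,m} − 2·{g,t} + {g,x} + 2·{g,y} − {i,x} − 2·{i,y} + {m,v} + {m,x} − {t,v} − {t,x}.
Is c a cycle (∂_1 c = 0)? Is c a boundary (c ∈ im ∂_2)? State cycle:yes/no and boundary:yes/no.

n_0=10 n_1=36 n_2=19  [Q]
∂1: piv[ad,ag,ai,am,at,av,ax,ay,du] rk=9  ker:dg,dm,dt,dx,gi,gm,gt,gu,gv,gx,gy,im,iv,ix,iy,mt,mu,mv,mx,my,tu,tv,tx,ty,uv,ux,vx
∂2: piv[adg,agm,agx,aix,amv,dgm,dux,gim,giy,gmt,gmx,gmy,gtx,guv,mtv,mvx] rk=16  ker:imy,mtx,tvx
∂1c = 0
c vs im∂2: residual ≠ 0 ⇒ not boundary

cycle:yes boundary:no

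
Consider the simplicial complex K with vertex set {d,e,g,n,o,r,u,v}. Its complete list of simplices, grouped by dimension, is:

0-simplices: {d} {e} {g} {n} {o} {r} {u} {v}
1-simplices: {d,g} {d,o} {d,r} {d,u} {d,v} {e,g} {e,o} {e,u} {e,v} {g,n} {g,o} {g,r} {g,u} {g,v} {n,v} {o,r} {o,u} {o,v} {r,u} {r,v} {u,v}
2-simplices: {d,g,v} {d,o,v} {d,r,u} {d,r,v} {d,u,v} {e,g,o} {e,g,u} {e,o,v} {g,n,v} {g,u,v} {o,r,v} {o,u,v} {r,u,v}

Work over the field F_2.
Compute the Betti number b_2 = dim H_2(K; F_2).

b_2=1

n_0=8 n_1=21 n_2=13  [Z2]
∂1: piv[dg,do,dr,du,dv,eg,gn] rk=7  ker:eo,eu,ev,go,gr,gu,gv,nv,or,ou,ov,ru,rv,uv
∂2: piv[dgv,dov,dru,drv,duv,ego,egu,eov,gnv,guv,orv,ouv] rk=12  ker:ruv
b_2=(13−12)−0=1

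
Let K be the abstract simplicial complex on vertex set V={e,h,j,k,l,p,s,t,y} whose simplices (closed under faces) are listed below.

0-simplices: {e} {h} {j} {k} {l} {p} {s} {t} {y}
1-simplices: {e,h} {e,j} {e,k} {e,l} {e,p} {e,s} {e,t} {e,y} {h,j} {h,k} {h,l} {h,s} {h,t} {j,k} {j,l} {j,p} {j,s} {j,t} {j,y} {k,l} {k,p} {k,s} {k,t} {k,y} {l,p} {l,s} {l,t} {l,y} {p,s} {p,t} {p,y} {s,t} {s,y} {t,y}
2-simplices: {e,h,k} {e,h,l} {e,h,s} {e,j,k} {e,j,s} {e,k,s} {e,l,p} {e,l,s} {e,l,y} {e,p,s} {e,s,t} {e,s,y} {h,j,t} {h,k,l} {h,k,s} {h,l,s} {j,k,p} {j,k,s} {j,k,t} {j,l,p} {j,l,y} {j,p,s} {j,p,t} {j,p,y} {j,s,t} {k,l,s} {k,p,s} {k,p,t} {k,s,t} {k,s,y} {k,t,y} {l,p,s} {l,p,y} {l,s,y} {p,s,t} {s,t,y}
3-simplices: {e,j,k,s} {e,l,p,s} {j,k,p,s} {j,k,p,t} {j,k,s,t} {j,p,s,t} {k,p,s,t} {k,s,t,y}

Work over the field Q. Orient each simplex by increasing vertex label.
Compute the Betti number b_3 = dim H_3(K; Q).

b_3=1

n_0=9 n_1=34 n_2=36 n_3=8  [Q]
∂1: piv[eh,ej,ek,el,ep,es,et,ey] rk=8  ker:hj,hk,hl,hs,ht,jk,jl,jp,js,jt,jy,kl,kp,ks,kt,ky,lp,ls,lt,ly,ps,pt,py,st,sy,ty
∂2: piv[ehk,ehl,ehs,ejk,ejs,eks,elp,els,ely,eps,est,esy,hjt,hkl,jkp,jkt,jlp,jly,jps,jpt,jpy,jst,ksy,kty] rk=24  ker:hks,hls,jks,kls,kps,kpt,kst,lps,lpy,lsy,pst,sty
∂3: piv[ejks,elps,jkps,jkpt,jkst,jpst,ksty] rk=7  ker:kpst
b_3=(8−7)−0=1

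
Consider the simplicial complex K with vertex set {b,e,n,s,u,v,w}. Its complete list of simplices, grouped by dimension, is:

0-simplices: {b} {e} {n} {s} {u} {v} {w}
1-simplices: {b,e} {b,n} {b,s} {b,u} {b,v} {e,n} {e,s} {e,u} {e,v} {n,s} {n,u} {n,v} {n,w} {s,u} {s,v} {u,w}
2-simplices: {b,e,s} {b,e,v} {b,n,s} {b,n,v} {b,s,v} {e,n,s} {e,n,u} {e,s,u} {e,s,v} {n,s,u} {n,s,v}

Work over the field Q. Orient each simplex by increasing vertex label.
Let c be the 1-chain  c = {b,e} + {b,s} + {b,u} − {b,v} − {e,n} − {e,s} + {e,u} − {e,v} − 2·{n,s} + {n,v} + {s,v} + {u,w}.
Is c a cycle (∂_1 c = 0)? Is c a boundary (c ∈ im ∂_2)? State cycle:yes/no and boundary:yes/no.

n_0=7 n_1=16 n_2=11  [Q]
∂1: piv[be,bn,bs,bu,bv,nw] rk=6  ker:en,es,eu,ev,ns,nu,nv,su,sv,uw
∂2: piv[bes,bev,bns,bnv,bsv,ens,enu,esu] rk=8  ker:esv,nsu,nsv
∂1c = −2·{b} + 3·{e} − 3·{s} + {u} + {w}

cycle:no boundary:no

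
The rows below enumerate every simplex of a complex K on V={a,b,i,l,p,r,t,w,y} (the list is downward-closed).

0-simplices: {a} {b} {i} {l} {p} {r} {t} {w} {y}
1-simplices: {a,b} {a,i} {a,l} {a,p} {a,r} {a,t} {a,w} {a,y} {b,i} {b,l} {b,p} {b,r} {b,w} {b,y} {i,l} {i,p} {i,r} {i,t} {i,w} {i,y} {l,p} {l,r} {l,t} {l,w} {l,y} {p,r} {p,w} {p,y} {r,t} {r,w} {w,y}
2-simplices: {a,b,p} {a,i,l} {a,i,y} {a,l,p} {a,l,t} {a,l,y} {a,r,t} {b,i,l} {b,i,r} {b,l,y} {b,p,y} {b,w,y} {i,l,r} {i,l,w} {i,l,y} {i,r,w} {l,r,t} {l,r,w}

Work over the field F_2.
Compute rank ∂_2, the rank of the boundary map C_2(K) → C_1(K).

rank∂_2=16

n_0=9 n_1=31 n_2=18  [Z2]
∂1: piv[ab,ai,al,ap,ar,at,aw,ay] rk=8  ker:bi,bl,bp,br,bw,by,il,ip,ir,it,iw,iy,lp,lr,lt,lw,ly,pr,pw,py,rt,rw,wy
∂2: piv[abp,ail,aiy,alp,alt,aly,art,bil,bir,bly,bpy,bwy,ilr,ilw,irw,lrt] rk=16  ker:ily,lrw
rk∂_2=16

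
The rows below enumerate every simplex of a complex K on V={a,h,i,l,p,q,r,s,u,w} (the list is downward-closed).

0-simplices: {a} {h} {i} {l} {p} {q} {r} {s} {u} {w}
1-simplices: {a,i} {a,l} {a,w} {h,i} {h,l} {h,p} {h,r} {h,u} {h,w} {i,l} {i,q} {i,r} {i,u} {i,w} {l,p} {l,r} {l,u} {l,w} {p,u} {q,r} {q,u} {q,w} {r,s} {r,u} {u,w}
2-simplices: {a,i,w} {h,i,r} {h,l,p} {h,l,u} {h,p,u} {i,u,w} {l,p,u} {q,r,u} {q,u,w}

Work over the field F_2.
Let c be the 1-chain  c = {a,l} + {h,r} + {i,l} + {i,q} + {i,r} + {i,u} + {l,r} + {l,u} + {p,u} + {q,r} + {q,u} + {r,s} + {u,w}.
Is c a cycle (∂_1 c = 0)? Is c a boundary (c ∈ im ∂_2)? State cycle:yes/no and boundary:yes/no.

cycle:no boundary:no

n_0=10 n_1=25 n_2=9  [Z2]
∂1: piv[ai,al,aw,hi,hp,hr,hu,iq,rs] rk=9  ker:hl,hw,il,ir,iu,iw,lp,lr,lu,lw,pu,qr,qu,qw,ru,uw
∂2: piv[aiw,hir,hlp,hlu,hpu,iuw,qru,quw] rk=8  ker:lpu
∂1c = {a} + {h} + {p} + {q} + {r} + {s} + {u} + {w}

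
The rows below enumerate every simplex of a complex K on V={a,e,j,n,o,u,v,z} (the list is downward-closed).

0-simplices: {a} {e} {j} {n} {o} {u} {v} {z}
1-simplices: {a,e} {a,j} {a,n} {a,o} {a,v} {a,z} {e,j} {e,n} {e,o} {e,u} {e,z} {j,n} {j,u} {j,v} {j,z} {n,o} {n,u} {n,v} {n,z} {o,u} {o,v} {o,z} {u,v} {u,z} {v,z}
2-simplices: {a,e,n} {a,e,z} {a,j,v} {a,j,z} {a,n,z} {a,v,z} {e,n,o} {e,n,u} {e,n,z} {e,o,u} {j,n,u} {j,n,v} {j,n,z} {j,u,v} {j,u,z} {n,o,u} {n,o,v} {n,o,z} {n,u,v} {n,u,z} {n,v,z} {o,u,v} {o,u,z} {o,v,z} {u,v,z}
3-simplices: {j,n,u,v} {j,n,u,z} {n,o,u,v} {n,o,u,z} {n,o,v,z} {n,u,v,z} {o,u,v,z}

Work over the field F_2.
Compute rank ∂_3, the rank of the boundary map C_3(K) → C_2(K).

rank∂_3=6

n_0=8 n_1=25 n_2=25 n_3=7  [Z2]
∂1: piv[ae,aj,an,ao,av,az,eu] rk=7  ker:ej,en,eo,ez,jn,ju,jv,jz,no,nu,nv,nz,ou,ov,oz,uv,uz,vz
∂2: piv[aen,aez,ajv,ajz,anz,avz,eno,enu,eou,jnu,jnv,jnz,juv,juz,nov,noz] rk=16  ker:enz,nou,nuv,nuz,nvz,ouv,ouz,ovz,uvz
∂3: piv[jnuv,jnuz,nouv,nouz,novz,nuvz] rk=6  ker:ouvz
rk∂_3=6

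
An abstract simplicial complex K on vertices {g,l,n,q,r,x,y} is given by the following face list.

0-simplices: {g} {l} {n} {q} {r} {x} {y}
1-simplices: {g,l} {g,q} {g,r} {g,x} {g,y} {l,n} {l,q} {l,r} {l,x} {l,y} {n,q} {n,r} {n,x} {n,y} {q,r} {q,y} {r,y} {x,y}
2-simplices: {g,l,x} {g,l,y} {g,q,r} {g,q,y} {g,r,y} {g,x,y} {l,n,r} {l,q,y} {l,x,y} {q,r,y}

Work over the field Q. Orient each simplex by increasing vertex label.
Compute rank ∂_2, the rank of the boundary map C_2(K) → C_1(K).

n_0=7 n_1=18 n_2=10  [Q]
∂1: piv[gl,gq,gr,gx,gy,ln] rk=6  ker:lq,lr,lx,ly,nq,nr,nx,ny,qr,qy,ry,xy
∂2: piv[glx,gly,gqr,gqy,gry,gxy,lnr,lqy] rk=8  ker:lxy,qry
rk∂_2=8

rank∂_2=8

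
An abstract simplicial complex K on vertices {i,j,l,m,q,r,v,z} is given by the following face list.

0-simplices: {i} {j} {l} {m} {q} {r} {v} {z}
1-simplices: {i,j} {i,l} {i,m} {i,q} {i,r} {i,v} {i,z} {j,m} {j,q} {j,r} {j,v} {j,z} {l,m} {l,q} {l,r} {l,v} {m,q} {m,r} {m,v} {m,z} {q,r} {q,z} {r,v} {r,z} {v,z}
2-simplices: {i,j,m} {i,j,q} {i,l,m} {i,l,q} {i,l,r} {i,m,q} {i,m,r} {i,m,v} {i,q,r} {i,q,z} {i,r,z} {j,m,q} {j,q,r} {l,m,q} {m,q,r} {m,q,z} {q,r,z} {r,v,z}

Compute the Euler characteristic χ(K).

χ(K)=1

n_0=8 n_1=25 n_2=18
χ=+8−25+18=1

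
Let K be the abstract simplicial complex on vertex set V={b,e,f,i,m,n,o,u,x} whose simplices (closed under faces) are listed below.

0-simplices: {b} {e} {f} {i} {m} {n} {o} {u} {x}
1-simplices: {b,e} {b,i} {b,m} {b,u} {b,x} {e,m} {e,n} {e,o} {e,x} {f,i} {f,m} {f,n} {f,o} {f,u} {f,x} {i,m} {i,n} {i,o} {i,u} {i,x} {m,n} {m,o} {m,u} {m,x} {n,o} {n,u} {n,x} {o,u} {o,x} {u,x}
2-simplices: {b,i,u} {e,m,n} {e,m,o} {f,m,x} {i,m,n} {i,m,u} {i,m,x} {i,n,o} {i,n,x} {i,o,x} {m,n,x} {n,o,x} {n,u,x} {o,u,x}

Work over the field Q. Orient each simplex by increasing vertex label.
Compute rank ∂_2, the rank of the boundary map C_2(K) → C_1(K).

n_0=9 n_1=30 n_2=14  [Q]
∂1: piv[be,bi,bm,bu,bx,en,eo,fi] rk=8  ker:em,ex,fm,fn,fo,fu,fx,im,in,io,iu,ix,mn,mo,mu,mx,no,nu,nx,ou,ox,ux
∂2: piv[biu,emn,emo,fmx,imn,imu,imx,ino,inx,iox,nux,oux] rk=12  ker:mnx,nox
rk∂_2=12

rank∂_2=12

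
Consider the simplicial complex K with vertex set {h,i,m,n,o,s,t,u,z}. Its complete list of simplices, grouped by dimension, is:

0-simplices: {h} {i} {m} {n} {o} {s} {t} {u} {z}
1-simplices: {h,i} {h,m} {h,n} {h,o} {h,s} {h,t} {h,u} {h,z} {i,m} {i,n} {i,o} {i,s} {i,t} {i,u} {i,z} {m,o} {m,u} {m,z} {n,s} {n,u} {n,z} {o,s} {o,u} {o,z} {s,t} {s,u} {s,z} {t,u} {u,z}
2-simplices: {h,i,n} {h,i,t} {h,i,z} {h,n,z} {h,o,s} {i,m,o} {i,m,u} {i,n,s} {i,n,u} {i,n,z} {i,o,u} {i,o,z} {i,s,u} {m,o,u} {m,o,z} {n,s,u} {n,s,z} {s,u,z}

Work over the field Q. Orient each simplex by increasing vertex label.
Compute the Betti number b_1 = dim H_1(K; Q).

b_1=6

n_0=9 n_1=29 n_2=18  [Q]
∂1: piv[hi,hm,hn,ho,hs,ht,hu,hz] rk=8  ker:im,in,io,is,it,iu,iz,mo,mu,mz,ns,nu,nz,os,ou,oz,st,su,sz,tu,uz
∂2: piv[hin,hit,hiz,hnz,hos,imo,imu,ins,inu,iou,ioz,isu,moz,nsz,suz] rk=15  ker:inz,mou,nsu
b_1=(29−8)−15=6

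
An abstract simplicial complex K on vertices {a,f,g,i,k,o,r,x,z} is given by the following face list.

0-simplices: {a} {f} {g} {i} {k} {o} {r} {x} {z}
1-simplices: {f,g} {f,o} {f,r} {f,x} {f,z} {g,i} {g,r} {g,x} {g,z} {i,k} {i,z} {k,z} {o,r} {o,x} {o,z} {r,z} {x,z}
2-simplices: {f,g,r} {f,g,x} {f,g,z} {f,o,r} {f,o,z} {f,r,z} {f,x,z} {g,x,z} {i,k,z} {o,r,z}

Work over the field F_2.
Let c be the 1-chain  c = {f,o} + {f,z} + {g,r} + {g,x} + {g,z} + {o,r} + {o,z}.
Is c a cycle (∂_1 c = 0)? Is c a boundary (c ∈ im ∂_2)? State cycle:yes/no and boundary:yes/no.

n_0=9 n_1=17 n_2=10  [Z2]
∂1: piv[fg,fo,fr,fx,fz,gi,ik] rk=7  ker:gr,gx,gz,iz,kz,or,ox,oz,rz,xz
∂2: piv[fgr,fgx,fgz,for,foz,frz,fxz,ikz] rk=8  ker:gxz,orz
∂1c = {g} + {o} + {x} + {z}

cycle:no boundary:no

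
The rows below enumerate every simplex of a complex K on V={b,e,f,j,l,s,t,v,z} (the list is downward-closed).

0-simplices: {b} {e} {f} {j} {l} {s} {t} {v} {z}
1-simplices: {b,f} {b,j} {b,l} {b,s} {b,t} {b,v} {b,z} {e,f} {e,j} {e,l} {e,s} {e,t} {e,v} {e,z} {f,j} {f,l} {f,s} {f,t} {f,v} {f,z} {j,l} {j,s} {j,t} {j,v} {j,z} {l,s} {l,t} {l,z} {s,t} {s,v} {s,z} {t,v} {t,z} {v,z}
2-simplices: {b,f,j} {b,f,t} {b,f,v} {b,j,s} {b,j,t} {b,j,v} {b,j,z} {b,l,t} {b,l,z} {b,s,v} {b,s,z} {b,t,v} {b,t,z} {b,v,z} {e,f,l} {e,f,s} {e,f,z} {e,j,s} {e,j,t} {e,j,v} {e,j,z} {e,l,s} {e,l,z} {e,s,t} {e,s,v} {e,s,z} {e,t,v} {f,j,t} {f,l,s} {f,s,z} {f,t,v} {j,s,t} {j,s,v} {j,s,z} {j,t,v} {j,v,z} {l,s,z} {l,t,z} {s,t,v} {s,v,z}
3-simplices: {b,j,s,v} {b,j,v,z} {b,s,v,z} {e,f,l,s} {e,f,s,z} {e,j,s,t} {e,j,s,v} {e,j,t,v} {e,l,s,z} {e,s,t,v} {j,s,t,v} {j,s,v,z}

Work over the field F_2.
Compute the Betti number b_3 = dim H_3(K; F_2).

n_0=9 n_1=34 n_2=40 n_3=12  [Z2]
∂1: piv[bf,bj,bl,bs,bt,bv,bz,ef] rk=8  ker:ej,el,es,et,ev,ez,fj,fl,fs,ft,fv,fz,jl,js,jt,jv,jz,ls,lt,lz,st,sv,sz,tv,tz,vz
∂2: piv[bfj,bft,bfv,bjs,bjt,bjv,bjz,blt,blz,bsv,bsz,btv,btz,bvz,efl,efs,efz,ejs,ejt,ejv,ejz,els,elz,est] rk=24  ker:esv,esz,etv,fjt,fls,fsz,ftv,jst,jsv,jsz,jtv,jvz,lsz,ltz,stv,svz
∂3: piv[bjsv,bjvz,bsvz,efls,efsz,ejst,ejsv,ejtv,elsz,estv,jsvz] rk=11  ker:jstv
b_3=(12−11)−0=1

b_3=1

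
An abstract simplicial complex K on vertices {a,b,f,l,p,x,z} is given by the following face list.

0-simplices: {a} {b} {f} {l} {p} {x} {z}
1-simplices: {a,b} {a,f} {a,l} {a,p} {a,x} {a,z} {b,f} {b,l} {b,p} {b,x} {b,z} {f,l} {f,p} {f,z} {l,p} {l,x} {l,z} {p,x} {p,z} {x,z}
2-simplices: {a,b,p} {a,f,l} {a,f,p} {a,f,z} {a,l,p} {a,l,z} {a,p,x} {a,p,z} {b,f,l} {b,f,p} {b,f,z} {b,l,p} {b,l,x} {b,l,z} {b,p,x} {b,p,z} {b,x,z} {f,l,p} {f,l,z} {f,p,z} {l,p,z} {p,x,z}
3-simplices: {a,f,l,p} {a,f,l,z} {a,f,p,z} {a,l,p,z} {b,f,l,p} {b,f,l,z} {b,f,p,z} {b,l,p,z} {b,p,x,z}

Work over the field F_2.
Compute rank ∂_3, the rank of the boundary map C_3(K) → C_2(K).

n_0=7 n_1=20 n_2=22 n_3=9  [Z2]
∂1: piv[ab,af,al,ap,ax,az] rk=6  ker:bf,bl,bp,bx,bz,fl,fp,fz,lp,lx,lz,px,pz,xz
∂2: piv[abp,afl,afp,afz,alp,alz,apx,apz,bfl,bfp,bfz,blx,bpx,bxz] rk=14  ker:blp,blz,bpz,flp,flz,fpz,lpz,pxz
∂3: piv[aflp,aflz,afpz,alpz,bflp,bflz,bfpz,bpxz] rk=8  ker:blpz
rk∂_3=8

rank∂_3=8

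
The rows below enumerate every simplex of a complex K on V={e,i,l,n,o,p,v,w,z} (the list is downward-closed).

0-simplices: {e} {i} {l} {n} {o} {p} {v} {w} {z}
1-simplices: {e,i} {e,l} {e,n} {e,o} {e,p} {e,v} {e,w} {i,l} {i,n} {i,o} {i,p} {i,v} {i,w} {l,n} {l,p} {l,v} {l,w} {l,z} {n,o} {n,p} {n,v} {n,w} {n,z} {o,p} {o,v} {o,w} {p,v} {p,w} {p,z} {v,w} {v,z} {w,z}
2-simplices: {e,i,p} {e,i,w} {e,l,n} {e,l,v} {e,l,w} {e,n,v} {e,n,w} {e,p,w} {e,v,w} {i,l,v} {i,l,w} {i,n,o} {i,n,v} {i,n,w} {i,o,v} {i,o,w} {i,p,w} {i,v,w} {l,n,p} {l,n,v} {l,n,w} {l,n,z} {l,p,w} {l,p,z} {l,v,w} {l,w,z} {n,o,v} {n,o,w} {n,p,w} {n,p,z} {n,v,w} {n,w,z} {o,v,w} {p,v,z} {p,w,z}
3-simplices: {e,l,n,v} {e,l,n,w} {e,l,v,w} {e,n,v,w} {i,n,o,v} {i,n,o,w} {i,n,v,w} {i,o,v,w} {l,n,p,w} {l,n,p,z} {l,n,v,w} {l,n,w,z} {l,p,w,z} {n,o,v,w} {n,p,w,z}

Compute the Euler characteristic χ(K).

χ(K)=-3

n_0=9 n_1=32 n_2=35 n_3=15
χ=+9−32+35−15=-3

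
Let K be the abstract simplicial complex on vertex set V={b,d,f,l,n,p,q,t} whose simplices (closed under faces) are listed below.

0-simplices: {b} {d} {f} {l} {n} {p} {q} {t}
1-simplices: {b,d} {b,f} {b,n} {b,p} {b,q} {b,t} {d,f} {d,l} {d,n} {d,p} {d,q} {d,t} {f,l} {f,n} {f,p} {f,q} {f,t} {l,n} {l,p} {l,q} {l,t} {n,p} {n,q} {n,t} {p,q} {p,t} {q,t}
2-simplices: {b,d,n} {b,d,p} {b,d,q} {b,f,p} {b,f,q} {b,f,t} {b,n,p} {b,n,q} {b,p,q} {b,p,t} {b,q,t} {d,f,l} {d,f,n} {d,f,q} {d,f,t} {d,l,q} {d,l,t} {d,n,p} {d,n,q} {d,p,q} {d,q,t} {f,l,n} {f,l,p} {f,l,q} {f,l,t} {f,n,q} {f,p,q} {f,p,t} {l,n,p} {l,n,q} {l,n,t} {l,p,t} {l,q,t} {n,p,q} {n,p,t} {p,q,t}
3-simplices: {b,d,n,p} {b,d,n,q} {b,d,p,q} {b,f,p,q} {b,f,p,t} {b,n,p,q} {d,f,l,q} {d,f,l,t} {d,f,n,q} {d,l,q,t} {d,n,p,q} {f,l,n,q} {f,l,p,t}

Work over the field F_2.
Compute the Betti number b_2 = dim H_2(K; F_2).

b_2=4

n_0=8 n_1=27 n_2=36 n_3=13  [Z2]
∂1: piv[bd,bf,bn,bp,bq,bt,dl] rk=7  ker:df,dn,dp,dq,dt,fl,fn,fp,fq,ft,ln,lp,lq,lt,np,nq,nt,pq,pt,qt
∂2: piv[bdn,bdp,bdq,bfp,bfq,bft,bnp,bnq,bpq,bpt,bqt,dfl,dfn,dfq,dft,dlq,dlt,fln,flp,lnt] rk=20  ker:dnp,dnq,dpq,dqt,flq,flt,fnq,fpq,fpt,lnp,lnq,lpt,lqt,npq,npt,pqt
∂3: piv[bdnp,bdnq,bdpq,bfpq,bfpt,bnpq,dflq,dflt,dfnq,dlqt,flnq,flpt] rk=12  ker:dnpq
b_2=(36−20)−12=4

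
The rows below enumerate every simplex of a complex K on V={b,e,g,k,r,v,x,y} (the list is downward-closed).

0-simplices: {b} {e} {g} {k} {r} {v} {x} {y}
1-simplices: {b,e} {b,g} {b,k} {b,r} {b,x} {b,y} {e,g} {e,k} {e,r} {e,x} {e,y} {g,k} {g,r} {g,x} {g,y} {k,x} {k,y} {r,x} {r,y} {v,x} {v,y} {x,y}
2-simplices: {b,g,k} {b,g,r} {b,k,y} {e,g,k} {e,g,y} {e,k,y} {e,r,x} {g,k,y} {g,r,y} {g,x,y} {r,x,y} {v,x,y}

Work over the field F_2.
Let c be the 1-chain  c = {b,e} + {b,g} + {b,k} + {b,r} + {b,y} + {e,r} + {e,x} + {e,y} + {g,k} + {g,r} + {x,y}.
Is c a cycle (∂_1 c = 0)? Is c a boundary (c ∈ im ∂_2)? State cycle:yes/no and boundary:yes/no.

n_0=8 n_1=22 n_2=12  [Z2]
∂1: piv[be,bg,bk,br,bx,by,vx] rk=7  ker:eg,ek,er,ex,ey,gk,gr,gx,gy,kx,ky,rx,ry,vy,xy
∂2: piv[bgk,bgr,bky,egk,egy,eky,erx,gry,gxy,rxy,vxy] rk=11  ker:gky
∂1c = {b} + {g} + {r} + {y}

cycle:no boundary:no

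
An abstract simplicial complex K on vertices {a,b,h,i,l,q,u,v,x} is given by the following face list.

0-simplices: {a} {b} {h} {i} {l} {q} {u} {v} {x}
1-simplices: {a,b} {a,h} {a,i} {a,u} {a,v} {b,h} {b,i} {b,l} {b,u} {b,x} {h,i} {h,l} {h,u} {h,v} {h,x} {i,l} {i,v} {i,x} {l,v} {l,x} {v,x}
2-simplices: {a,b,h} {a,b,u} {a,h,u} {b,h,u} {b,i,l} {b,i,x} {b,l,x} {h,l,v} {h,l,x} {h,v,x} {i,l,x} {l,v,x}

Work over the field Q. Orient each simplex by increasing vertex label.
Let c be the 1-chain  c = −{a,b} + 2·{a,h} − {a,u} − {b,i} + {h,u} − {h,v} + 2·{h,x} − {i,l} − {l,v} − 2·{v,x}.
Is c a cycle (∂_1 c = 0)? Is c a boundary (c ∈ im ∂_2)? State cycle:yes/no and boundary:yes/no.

cycle:yes boundary:no

n_0=9 n_1=21 n_2=12  [Q]
∂1: piv[ab,ah,ai,au,av,bl,bx] rk=7  ker:bh,bi,bu,hi,hl,hu,hv,hx,il,iv,ix,lv,lx,vx
∂2: piv[abh,abu,ahu,bil,bix,blx,hlv,hlx,hvx] rk=9  ker:bhu,ilx,lvx
∂1c = 0
c vs im∂2: residual ≠ 0 ⇒ not boundary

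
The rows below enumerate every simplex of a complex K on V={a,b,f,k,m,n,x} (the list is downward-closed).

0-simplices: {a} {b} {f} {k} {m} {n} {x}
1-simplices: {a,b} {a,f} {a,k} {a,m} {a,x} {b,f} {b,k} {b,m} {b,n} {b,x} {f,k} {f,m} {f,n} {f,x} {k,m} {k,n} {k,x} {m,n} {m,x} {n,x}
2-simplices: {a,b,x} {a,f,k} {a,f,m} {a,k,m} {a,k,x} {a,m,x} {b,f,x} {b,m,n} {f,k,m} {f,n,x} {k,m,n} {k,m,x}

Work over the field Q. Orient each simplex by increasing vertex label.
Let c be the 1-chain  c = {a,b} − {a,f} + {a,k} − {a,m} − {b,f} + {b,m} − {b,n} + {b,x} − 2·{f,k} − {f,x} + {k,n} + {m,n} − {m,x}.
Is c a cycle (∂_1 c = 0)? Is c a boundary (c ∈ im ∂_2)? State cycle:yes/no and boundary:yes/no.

cycle:no boundary:no

n_0=7 n_1=20 n_2=12  [Q]
∂1: piv[ab,af,ak,am,ax,bn] rk=6  ker:bf,bk,bm,bx,fk,fm,fn,fx,km,kn,kx,mn,mx,nx
∂2: piv[abx,afk,afm,akm,akx,amx,bfx,bmn,fnx,kmn] rk=10  ker:fkm,kmx
∂1c = {b} + {f} − 2·{k} + {n} − {x}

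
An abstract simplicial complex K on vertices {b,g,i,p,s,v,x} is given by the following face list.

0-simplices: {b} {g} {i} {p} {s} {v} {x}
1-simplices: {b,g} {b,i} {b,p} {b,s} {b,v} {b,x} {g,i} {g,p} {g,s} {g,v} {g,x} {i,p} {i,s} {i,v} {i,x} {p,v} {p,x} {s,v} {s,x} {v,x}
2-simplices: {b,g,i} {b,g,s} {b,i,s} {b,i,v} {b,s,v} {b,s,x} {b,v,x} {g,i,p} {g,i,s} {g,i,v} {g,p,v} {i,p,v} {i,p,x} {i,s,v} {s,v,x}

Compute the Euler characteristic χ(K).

χ(K)=2

n_0=7 n_1=20 n_2=15
χ=+7−20+15=2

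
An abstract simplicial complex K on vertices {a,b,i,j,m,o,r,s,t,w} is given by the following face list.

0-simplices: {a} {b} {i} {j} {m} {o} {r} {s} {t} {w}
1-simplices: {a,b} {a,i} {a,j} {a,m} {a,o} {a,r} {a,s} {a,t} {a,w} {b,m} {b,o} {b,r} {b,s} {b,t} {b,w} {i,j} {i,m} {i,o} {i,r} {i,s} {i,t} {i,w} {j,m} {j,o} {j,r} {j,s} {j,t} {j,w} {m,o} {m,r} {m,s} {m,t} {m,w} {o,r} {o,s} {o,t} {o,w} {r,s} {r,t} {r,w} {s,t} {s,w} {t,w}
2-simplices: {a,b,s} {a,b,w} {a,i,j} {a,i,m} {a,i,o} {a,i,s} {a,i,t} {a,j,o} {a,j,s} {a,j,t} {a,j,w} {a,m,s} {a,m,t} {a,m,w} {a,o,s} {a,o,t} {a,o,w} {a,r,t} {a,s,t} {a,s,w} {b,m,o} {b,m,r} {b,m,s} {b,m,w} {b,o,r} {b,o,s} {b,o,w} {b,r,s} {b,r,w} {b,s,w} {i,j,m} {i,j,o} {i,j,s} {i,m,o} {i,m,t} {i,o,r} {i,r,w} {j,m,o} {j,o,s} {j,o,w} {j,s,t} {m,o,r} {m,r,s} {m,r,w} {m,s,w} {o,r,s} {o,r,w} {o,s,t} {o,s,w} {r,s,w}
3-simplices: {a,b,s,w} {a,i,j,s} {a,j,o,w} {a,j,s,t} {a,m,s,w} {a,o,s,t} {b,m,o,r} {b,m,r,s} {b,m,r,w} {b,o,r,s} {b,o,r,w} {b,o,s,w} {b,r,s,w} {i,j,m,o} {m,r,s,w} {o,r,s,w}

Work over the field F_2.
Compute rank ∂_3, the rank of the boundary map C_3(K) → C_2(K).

rank∂_3=15

n_0=10 n_1=43 n_2=50 n_3=16  [Z2]
∂1: piv[ab,ai,aj,am,ao,ar,as,at,aw] rk=9  ker:bm,bo,br,bs,bt,bw,ij,im,io,ir,is,it,iw,jm,jo,jr,js,jt,jw,mo,mr,ms,mt,mw,or,os,ot,ow,rs,rt,rw,st,sw,tw
∂2: piv[abs,abw,aij,aim,aio,ais,ait,ajo,ajs,ajt,ajw,ams,amt,amw,aos,aot,aow,art,ast,asw,bmo,bmr,bms,bor,bos,brs,brw,ijm,ior,irw] rk=30  ker:bmw,bow,bsw,ijo,ijs,imo,imt,jmo,jos,jow,jst,mor,mrs,mrw,msw,ors,orw,ost,osw,rsw
∂3: piv[absw,aijs,ajow,ajst,amsw,aost,bmor,bmrs,bmrw,bors,borw,bosw,brsw,ijmo,mrsw] rk=15  ker:orsw
rk∂_3=15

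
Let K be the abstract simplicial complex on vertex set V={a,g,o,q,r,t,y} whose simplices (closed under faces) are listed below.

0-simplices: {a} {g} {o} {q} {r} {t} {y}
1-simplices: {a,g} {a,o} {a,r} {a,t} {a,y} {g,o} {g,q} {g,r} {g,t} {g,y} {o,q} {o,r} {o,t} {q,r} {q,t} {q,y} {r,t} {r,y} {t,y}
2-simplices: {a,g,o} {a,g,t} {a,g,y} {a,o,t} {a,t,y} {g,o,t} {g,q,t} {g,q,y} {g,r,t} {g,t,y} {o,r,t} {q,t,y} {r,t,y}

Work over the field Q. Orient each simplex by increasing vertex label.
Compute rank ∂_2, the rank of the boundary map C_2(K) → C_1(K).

rank∂_2=10

n_0=7 n_1=19 n_2=13  [Q]
∂1: piv[ag,ao,ar,at,ay,gq] rk=6  ker:go,gr,gt,gy,oq,or,ot,qr,qt,qy,rt,ry,ty
∂2: piv[ago,agt,agy,aot,aty,gqt,gqy,grt,ort,rty] rk=10  ker:got,gty,qty
rk∂_2=10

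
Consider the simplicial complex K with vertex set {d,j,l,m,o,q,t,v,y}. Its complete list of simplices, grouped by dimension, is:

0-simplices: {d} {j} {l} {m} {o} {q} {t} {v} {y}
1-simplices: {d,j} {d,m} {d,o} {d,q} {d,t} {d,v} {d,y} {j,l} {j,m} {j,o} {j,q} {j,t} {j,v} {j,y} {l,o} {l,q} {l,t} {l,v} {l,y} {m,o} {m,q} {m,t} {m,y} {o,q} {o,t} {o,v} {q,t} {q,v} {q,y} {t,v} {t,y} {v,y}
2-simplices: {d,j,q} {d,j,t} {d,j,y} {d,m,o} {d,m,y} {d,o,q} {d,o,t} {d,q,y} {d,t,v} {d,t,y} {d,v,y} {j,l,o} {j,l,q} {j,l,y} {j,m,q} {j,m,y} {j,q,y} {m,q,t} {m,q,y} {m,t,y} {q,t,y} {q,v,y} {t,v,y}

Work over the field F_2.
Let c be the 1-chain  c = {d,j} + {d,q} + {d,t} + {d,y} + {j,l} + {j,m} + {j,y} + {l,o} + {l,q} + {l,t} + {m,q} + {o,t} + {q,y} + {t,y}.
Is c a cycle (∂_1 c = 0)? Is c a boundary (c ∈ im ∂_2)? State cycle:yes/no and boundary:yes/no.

cycle:yes boundary:no

n_0=9 n_1=32 n_2=23  [Z2]
∂1: piv[dj,dm,do,dq,dt,dv,dy,jl] rk=8  ker:jm,jo,jq,jt,jv,jy,lo,lq,lt,lv,ly,mo,mq,mt,my,oq,ot,ov,qt,qv,qy,tv,ty,vy
∂2: piv[djq,djt,djy,dmo,dmy,doq,dot,dqy,dtv,dty,dvy,jlo,jlq,jly,jmq,jmy,mqt,mty,qvy] rk=19  ker:jqy,mqy,qty,tvy
∂1c = 0
c vs im∂2: residual ≠ 0 ⇒ not boundary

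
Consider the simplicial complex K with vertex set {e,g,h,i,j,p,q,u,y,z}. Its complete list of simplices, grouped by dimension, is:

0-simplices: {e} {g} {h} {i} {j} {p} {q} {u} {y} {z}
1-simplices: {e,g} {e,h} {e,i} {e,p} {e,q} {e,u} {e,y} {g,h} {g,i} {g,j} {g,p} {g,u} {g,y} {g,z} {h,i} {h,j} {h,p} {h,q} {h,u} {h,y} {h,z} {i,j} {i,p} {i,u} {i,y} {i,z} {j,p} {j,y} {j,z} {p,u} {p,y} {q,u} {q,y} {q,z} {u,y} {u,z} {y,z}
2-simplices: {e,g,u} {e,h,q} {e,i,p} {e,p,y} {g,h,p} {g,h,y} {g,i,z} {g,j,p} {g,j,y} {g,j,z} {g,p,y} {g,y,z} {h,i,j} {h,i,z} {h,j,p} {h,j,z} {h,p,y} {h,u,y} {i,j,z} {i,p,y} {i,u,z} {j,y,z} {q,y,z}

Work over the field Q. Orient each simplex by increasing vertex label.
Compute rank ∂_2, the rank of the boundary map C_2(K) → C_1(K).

n_0=10 n_1=37 n_2=23  [Q]
∂1: piv[eg,eh,ei,ep,eq,eu,ey,gj,gz] rk=9  ker:gh,gi,gp,gu,gy,hi,hj,hp,hq,hu,hy,hz,ij,ip,iu,iy,iz,jp,jy,jz,pu,py,qu,qy,qz,uy,uz,yz
∂2: piv[egu,ehq,eip,epy,ghp,ghy,giz,gjp,gjy,gjz,gpy,gyz,hij,hiz,hjp,hjz,huy,ipy,iuz,qyz] rk=20  ker:hpy,ijz,jyz
rk∂_2=20

rank∂_2=20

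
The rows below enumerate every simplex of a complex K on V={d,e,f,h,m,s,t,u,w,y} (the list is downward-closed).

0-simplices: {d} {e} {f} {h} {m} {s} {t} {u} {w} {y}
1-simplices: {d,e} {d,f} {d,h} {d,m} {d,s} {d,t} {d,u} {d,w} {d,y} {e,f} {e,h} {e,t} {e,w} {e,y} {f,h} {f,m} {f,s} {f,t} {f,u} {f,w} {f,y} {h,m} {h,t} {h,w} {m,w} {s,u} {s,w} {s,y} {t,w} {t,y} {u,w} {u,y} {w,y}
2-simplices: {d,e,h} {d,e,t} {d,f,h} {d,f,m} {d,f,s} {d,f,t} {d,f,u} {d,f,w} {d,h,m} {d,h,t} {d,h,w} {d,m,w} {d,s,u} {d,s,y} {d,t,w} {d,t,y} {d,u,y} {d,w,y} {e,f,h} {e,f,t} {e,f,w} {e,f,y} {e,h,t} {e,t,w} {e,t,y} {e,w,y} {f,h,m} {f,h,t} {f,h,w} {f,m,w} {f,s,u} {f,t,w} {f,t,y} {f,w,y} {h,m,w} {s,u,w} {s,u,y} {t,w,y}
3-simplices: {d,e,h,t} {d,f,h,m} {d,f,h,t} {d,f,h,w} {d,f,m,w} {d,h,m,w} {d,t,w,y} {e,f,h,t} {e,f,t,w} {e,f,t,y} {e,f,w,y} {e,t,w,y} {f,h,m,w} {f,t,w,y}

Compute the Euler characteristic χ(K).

χ(K)=1

n_0=10 n_1=33 n_2=38 n_3=14
χ=+10−33+38−14=1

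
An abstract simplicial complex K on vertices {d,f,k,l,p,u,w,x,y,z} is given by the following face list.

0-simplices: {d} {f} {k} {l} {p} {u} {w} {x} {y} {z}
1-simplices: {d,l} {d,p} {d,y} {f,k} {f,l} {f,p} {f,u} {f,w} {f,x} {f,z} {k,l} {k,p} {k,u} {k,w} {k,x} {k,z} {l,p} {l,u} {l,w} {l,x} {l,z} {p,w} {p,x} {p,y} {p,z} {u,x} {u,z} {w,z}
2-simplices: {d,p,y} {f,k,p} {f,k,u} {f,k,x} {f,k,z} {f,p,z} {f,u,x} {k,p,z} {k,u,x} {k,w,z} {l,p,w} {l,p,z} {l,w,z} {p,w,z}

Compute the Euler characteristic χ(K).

χ(K)=-4

n_0=10 n_1=28 n_2=14
χ=+10−28+14=-4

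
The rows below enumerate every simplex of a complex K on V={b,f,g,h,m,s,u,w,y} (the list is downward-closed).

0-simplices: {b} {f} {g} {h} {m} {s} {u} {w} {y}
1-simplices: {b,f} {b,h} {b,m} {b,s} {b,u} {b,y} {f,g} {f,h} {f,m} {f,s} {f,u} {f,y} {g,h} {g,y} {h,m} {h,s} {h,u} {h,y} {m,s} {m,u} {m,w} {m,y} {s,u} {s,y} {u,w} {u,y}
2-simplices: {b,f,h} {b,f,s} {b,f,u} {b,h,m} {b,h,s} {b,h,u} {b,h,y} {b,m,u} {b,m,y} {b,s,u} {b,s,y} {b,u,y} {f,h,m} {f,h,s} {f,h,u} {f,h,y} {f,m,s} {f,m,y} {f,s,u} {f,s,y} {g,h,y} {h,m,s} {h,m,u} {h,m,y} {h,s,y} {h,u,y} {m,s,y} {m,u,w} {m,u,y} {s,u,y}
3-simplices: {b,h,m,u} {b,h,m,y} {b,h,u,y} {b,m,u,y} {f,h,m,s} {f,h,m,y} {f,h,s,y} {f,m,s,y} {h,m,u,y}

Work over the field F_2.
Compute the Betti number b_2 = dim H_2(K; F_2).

b_2=5

n_0=9 n_1=26 n_2=30 n_3=9  [Z2]
∂1: piv[bf,bh,bm,bs,bu,by,fg,mw] rk=8  ker:fh,fm,fs,fu,fy,gh,gy,hm,hs,hu,hy,ms,mu,my,su,sy,uw,uy
∂2: piv[bfh,bfs,bfu,bhm,bhs,bhu,bhy,bmu,bmy,bsu,bsy,buy,fhm,fhy,fms,ghy,muw] rk=17  ker:fhs,fhu,fmy,fsu,fsy,hms,hmu,hmy,hsy,huy,msy,muy,suy
∂3: piv[bhmu,bhmy,bhuy,bmuy,fhms,fhmy,fhsy,fmsy] rk=8  ker:hmuy
b_2=(30−17)−8=5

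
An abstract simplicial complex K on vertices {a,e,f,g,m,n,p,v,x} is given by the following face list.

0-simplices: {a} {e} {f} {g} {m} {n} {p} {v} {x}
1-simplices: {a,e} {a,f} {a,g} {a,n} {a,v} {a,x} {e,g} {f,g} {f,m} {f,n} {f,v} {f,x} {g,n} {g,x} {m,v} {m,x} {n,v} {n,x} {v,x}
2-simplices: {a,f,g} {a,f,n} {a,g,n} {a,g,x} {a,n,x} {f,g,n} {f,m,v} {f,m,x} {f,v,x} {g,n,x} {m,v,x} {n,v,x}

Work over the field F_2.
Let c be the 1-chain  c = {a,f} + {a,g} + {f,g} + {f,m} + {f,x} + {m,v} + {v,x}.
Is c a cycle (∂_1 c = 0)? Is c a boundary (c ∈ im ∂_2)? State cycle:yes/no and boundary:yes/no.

n_0=9 n_1=19 n_2=12  [Z2]
∂1: piv[ae,af,ag,an,av,ax,fm] rk=7  ker:eg,fg,fn,fv,fx,gn,gx,mv,mx,nv,nx,vx
∂2: piv[afg,afn,agn,agx,anx,fmv,fmx,fvx,nvx] rk=9  ker:fgn,gnx,mvx
∂1c = 0
c vs im∂2: reduces to 0 ⇒ boundary

cycle:yes boundary:yes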